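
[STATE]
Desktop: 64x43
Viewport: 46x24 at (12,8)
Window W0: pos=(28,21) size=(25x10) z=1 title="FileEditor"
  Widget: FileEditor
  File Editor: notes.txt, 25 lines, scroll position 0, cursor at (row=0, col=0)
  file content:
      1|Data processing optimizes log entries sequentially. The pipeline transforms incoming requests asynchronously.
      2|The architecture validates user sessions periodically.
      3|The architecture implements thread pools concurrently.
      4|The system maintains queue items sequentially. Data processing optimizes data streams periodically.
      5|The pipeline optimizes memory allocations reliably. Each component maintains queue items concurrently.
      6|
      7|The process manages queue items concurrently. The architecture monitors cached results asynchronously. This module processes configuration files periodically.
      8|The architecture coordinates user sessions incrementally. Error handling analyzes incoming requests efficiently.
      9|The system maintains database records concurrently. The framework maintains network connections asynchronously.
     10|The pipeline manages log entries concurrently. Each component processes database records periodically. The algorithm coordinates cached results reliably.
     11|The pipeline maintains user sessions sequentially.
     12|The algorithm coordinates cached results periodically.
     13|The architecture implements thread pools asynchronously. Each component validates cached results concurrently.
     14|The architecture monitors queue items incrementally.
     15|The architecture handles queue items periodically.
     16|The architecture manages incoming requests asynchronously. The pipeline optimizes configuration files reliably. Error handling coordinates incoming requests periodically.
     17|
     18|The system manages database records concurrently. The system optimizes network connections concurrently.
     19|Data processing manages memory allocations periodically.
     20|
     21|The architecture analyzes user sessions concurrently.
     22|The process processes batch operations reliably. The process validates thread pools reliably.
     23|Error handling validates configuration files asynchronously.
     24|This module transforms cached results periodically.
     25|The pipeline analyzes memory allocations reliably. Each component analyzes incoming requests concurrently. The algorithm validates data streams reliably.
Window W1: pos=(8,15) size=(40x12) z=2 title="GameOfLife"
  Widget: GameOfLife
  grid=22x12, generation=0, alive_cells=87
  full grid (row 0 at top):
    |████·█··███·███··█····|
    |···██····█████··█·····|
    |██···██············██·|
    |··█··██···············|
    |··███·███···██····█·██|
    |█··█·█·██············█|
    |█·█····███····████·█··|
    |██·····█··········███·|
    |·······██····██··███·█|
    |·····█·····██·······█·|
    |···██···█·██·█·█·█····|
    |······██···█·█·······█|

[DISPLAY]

                                              
                                              
                                              
                                              
                                              
                                              
                                              
━━━━━━━━━━━━━━━━━━━━━━━━━━━━━━━━━━━┓          
meOfLife                           ┃          
───────────────────────────────────┨          
: 0                                ┃          
··██············██·                ┃          
··██···············                ┃          
██·███···██····█·██                ┃━━━━┓     
█·█·██············█                ┃    ┃     
····███····████·█··                ┃────┨     
····█··········███·                ┃imi▲┃     
····██····██··███·█                ┃lid█┃     
━━━━━━━━━━━━━━━━━━━━━━━━━━━━━━━━━━━┛ple░┃     
                ┃The system maintains q░┃     
                ┃The pipeline optimizes░┃     
                ┃                      ▼┃     
                ┗━━━━━━━━━━━━━━━━━━━━━━━┛     
                                              


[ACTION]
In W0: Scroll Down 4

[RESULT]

                                              
                                              
                                              
                                              
                                              
                                              
                                              
━━━━━━━━━━━━━━━━━━━━━━━━━━━━━━━━━━━┓          
meOfLife                           ┃          
───────────────────────────────────┨          
: 0                                ┃          
··██············██·                ┃          
··██···············                ┃          
██·███···██····█·██                ┃━━━━┓     
█·█·██············█                ┃    ┃     
····███····████·█··                ┃────┨     
····█··········███·                ┃zes▲┃     
····██····██··███·█                ┃   █┃     
━━━━━━━━━━━━━━━━━━━━━━━━━━━━━━━━━━━┛ qu░┃     
                ┃The architecture coord░┃     
                ┃The system maintains d░┃     
                ┃The pipeline manages l▼┃     
                ┗━━━━━━━━━━━━━━━━━━━━━━━┛     
                                              


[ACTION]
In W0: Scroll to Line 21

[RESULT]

                                              
                                              
                                              
                                              
                                              
                                              
                                              
━━━━━━━━━━━━━━━━━━━━━━━━━━━━━━━━━━━┓          
meOfLife                           ┃          
───────────────────────────────────┨          
: 0                                ┃          
··██············██·                ┃          
··██···············                ┃          
██·███···██····█·██                ┃━━━━┓     
█·█·██············█                ┃    ┃     
····███····████·█··                ┃────┨     
····█··········███·                ┃   ▲┃     
····██····██··███·█                ┃aly░┃     
━━━━━━━━━━━━━━━━━━━━━━━━━━━━━━━━━━━┛es ░┃     
                ┃Error handling validat░┃     
                ┃This module transforms█┃     
                ┃The pipeline analyzes ▼┃     
                ┗━━━━━━━━━━━━━━━━━━━━━━━┛     
                                              


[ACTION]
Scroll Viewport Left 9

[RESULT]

                                              
                                              
                                              
                                              
                                              
                                              
                                              
     ┏━━━━━━━━━━━━━━━━━━━━━━━━━━━━━━━━━━━━━━┓ 
     ┃ GameOfLife                           ┃ 
     ┠──────────────────────────────────────┨ 
     ┃Gen: 0                                ┃ 
     ┃██···██············██·                ┃ 
     ┃··█··██···············                ┃ 
     ┃··███·███···██····█·██                ┃━
     ┃█··█·█·██············█                ┃ 
     ┃█·█····███····████·█··                ┃─
     ┃██·····█··········███·                ┃ 
     ┃·······██····██··███·█                ┃a
     ┗━━━━━━━━━━━━━━━━━━━━━━━━━━━━━━━━━━━━━━┛e
                         ┃Error handling valid
                         ┃This module transfor
                         ┃The pipeline analyze
                         ┗━━━━━━━━━━━━━━━━━━━━
                                              


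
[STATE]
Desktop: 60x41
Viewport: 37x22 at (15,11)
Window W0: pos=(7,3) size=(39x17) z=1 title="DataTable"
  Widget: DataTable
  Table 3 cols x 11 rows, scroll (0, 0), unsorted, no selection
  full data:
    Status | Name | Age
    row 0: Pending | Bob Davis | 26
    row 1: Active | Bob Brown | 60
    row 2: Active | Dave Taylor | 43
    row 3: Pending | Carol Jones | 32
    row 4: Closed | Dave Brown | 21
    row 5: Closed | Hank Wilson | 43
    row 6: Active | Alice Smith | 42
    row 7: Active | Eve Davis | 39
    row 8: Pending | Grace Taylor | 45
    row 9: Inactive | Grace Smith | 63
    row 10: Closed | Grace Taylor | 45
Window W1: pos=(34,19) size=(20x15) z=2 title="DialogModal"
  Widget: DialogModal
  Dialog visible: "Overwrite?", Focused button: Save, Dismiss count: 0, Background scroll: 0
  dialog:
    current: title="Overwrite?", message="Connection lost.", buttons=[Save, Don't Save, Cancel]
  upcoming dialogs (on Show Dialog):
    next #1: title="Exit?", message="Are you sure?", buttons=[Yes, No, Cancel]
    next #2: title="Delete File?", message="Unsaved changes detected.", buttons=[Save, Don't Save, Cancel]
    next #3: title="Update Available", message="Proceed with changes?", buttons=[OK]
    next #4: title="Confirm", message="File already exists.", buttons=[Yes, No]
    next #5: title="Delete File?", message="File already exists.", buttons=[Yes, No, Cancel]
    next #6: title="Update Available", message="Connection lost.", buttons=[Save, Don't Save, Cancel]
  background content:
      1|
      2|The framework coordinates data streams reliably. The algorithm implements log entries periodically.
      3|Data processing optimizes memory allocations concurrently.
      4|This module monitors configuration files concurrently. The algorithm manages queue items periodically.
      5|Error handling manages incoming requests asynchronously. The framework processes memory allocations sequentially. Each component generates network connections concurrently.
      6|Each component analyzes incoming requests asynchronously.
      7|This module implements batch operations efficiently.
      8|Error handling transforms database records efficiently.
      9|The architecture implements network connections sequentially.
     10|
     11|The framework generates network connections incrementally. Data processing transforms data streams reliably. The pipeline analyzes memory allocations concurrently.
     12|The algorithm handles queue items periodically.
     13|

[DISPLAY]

 │Carol Jones │32             ┃      
 │Dave Brown  │21             ┃      
 │Hank Wilson │43             ┃      
 │Alice Smith │42             ┃      
 │Eve Davis   │39             ┃      
 │Grace Taylor│45             ┃      
e│Grace Smith │63             ┃      
 │Grace Taylor│45             ┃      
━━━━━━━━━━━━━━━━━━━┏━━━━━━━━━━━━━━━━━
                   ┃ DialogModal     
                   ┠─────────────────
                   ┃                 
                   ┃The framework coo
                   ┃Data processing o
                   ┃Th┌────────────┐t
                   ┃Er│ Overwrite? │a
                   ┃Ea│Connection l│n
                   ┃Th│[Save]  Don'│e
                   ┃Er└────────────┘r
                   ┃The architecture 
                   ┃                 
                   ┃The framework gen


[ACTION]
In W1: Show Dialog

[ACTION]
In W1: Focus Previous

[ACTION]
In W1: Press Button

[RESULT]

 │Carol Jones │32             ┃      
 │Dave Brown  │21             ┃      
 │Hank Wilson │43             ┃      
 │Alice Smith │42             ┃      
 │Eve Davis   │39             ┃      
 │Grace Taylor│45             ┃      
e│Grace Smith │63             ┃      
 │Grace Taylor│45             ┃      
━━━━━━━━━━━━━━━━━━━┏━━━━━━━━━━━━━━━━━
                   ┃ DialogModal     
                   ┠─────────────────
                   ┃                 
                   ┃The framework coo
                   ┃Data processing o
                   ┃This module monit
                   ┃Error handling ma
                   ┃Each component an
                   ┃This module imple
                   ┃Error handling tr
                   ┃The architecture 
                   ┃                 
                   ┃The framework gen


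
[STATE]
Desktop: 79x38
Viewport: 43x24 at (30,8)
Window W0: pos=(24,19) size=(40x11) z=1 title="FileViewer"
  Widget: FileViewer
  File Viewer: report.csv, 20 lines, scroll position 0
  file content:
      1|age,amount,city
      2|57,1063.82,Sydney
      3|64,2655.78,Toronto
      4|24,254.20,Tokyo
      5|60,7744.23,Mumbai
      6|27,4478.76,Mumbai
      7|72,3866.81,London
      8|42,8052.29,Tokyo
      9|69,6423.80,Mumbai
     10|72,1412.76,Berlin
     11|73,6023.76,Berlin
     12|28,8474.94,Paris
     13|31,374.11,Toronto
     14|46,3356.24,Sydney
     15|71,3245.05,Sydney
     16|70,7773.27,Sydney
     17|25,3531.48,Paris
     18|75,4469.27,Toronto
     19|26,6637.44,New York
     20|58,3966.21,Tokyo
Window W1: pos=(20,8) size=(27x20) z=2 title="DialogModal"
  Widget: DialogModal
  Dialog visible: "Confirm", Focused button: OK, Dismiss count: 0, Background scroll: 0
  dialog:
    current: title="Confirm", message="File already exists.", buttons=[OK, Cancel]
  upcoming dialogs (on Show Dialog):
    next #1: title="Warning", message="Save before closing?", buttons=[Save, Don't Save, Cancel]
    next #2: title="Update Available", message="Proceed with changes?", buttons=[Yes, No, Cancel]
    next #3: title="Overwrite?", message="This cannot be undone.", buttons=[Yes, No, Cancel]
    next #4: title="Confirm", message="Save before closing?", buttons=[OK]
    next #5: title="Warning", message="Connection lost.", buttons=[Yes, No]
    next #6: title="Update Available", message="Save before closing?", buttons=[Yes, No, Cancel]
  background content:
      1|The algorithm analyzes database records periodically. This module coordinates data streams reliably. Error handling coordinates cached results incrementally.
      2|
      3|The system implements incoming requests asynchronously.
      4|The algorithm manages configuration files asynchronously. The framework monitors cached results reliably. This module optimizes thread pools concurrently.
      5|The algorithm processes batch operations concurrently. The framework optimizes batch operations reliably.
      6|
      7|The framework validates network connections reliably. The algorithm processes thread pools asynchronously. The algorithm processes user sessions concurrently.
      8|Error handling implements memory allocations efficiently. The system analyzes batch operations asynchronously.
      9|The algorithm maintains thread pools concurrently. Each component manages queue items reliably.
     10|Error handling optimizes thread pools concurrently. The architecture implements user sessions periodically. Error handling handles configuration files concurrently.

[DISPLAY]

━━━━━━━━━━━━━━━━┓                          
dal             ┃                          
────────────────┨                          
ithm analyzes da┃                          
                ┃                          
m implements inc┃                          
ithm manages con┃                          
ithm processes b┃                          
─────────────┐  ┃                          
Confirm      │ n┃                          
lready exists│ts┃                          
]  Cancel    │ t┃━━━━━━━━━━━━━━━━┓         
─────────────┘s ┃                ┃         
                ┃────────────────┨         
                ┃               ▲┃         
                ┃               █┃         
                ┃               ░┃         
                ┃               ░┃         
                ┃               ░┃         
━━━━━━━━━━━━━━━━┛               ░┃         
66.81,London                    ▼┃         
━━━━━━━━━━━━━━━━━━━━━━━━━━━━━━━━━┛         
                                           
                                           


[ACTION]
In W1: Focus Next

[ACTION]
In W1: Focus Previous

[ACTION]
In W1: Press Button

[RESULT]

━━━━━━━━━━━━━━━━┓                          
dal             ┃                          
────────────────┨                          
ithm analyzes da┃                          
                ┃                          
m implements inc┃                          
ithm manages con┃                          
ithm processes b┃                          
                ┃                          
work validates n┃                          
dling implements┃                          
ithm maintains t┃━━━━━━━━━━━━━━━━┓         
dling optimizes ┃                ┃         
                ┃────────────────┨         
                ┃               ▲┃         
                ┃               █┃         
                ┃               ░┃         
                ┃               ░┃         
                ┃               ░┃         
━━━━━━━━━━━━━━━━┛               ░┃         
66.81,London                    ▼┃         
━━━━━━━━━━━━━━━━━━━━━━━━━━━━━━━━━┛         
                                           
                                           


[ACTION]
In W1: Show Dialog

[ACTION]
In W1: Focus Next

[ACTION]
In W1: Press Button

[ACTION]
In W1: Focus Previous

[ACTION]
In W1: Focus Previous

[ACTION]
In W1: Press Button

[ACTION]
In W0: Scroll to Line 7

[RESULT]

━━━━━━━━━━━━━━━━┓                          
dal             ┃                          
────────────────┨                          
ithm analyzes da┃                          
                ┃                          
m implements inc┃                          
ithm manages con┃                          
ithm processes b┃                          
                ┃                          
work validates n┃                          
dling implements┃                          
ithm maintains t┃━━━━━━━━━━━━━━━━┓         
dling optimizes ┃                ┃         
                ┃────────────────┨         
                ┃               ▲┃         
                ┃               ░┃         
                ┃               ░┃         
                ┃               █┃         
                ┃               ░┃         
━━━━━━━━━━━━━━━━┛               ░┃         
4.11,Toronto                    ▼┃         
━━━━━━━━━━━━━━━━━━━━━━━━━━━━━━━━━┛         
                                           
                                           


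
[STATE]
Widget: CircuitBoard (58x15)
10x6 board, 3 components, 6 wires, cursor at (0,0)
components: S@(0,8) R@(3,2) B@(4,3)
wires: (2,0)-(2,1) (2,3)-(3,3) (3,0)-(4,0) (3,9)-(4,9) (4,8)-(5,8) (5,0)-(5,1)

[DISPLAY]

   0 1 2 3 4 5 6 7 8 9                                    
0  [.]                              S                     
                                                          
1                                                         
                                                          
2   · ─ ·       ·                                         
                │                                         
3   ·       R   ·                       ·                 
    │                                   │                 
4   ·           B                   ·   ·                 
                                    │                     
5   · ─ ·                           ·                     
Cursor: (0,0)                                             
                                                          
                                                          


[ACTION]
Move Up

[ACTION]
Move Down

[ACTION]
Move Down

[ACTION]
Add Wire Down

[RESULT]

   0 1 2 3 4 5 6 7 8 9                                    
0                                   S                     
                                                          
1                                                         
                                                          
2  [.]─ ·       ·                                         
    │           │                                         
3   ·       R   ·                       ·                 
    │                                   │                 
4   ·           B                   ·   ·                 
                                    │                     
5   · ─ ·                           ·                     
Cursor: (2,0)                                             
                                                          
                                                          


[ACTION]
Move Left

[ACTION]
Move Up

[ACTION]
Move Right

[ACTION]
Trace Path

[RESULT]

   0 1 2 3 4 5 6 7 8 9                                    
0                                   S                     
                                                          
1      [.]                                                
                                                          
2   · ─ ·       ·                                         
    │           │                                         
3   ·       R   ·                       ·                 
    │                                   │                 
4   ·           B                   ·   ·                 
                                    │                     
5   · ─ ·                           ·                     
Cursor: (1,1)  Trace: No connections                      
                                                          
                                                          


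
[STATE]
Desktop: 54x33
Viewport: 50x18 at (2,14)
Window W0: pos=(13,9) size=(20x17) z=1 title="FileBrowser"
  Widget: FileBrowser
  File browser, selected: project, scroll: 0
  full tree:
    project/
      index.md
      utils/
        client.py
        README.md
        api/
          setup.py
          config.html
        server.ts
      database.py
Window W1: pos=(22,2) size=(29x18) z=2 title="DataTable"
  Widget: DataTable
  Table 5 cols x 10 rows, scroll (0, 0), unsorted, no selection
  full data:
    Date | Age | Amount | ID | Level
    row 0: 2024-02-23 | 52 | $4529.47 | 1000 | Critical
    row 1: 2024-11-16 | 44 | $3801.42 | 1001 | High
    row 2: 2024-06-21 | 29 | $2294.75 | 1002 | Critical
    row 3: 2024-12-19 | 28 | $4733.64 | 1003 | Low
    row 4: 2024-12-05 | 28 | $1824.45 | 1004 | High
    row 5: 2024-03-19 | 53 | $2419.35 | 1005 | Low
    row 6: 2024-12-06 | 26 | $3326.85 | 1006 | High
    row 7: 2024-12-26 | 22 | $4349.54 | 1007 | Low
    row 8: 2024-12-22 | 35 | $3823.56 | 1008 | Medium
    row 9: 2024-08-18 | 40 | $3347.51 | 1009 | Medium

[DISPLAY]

           ┃    [+] ┃2024-12-26│22 │$4349.54│100┃ 
           ┃    data┃2024-12-22│35 │$3823.56│100┃ 
           ┃        ┃2024-08-18│40 │$3347.51│100┃ 
           ┃        ┃                           ┃ 
           ┃        ┃                           ┃ 
           ┃        ┗━━━━━━━━━━━━━━━━━━━━━━━━━━━┛ 
           ┃                  ┃                   
           ┃                  ┃                   
           ┃                  ┃                   
           ┃                  ┃                   
           ┃                  ┃                   
           ┗━━━━━━━━━━━━━━━━━━┛                   
                                                  
                                                  
                                                  
                                                  
                                                  
                                                  


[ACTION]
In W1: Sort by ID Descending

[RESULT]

           ┃    [+] ┃2024-06-21│29 │$2294.75│100┃ 
           ┃    data┃2024-11-16│44 │$3801.42│100┃ 
           ┃        ┃2024-02-23│52 │$4529.47│100┃ 
           ┃        ┃                           ┃ 
           ┃        ┃                           ┃ 
           ┃        ┗━━━━━━━━━━━━━━━━━━━━━━━━━━━┛ 
           ┃                  ┃                   
           ┃                  ┃                   
           ┃                  ┃                   
           ┃                  ┃                   
           ┃                  ┃                   
           ┗━━━━━━━━━━━━━━━━━━┛                   
                                                  
                                                  
                                                  
                                                  
                                                  
                                                  


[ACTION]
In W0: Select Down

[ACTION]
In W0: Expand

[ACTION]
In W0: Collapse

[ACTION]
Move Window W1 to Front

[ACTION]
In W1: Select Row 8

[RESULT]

           ┃    [+] ┃2024-06-21│29 │$2294.75│100┃ 
           ┃    data┃>024-11-16│44 │$3801.42│100┃ 
           ┃        ┃2024-02-23│52 │$4529.47│100┃ 
           ┃        ┃                           ┃ 
           ┃        ┃                           ┃ 
           ┃        ┗━━━━━━━━━━━━━━━━━━━━━━━━━━━┛ 
           ┃                  ┃                   
           ┃                  ┃                   
           ┃                  ┃                   
           ┃                  ┃                   
           ┃                  ┃                   
           ┗━━━━━━━━━━━━━━━━━━┛                   
                                                  
                                                  
                                                  
                                                  
                                                  
                                                  


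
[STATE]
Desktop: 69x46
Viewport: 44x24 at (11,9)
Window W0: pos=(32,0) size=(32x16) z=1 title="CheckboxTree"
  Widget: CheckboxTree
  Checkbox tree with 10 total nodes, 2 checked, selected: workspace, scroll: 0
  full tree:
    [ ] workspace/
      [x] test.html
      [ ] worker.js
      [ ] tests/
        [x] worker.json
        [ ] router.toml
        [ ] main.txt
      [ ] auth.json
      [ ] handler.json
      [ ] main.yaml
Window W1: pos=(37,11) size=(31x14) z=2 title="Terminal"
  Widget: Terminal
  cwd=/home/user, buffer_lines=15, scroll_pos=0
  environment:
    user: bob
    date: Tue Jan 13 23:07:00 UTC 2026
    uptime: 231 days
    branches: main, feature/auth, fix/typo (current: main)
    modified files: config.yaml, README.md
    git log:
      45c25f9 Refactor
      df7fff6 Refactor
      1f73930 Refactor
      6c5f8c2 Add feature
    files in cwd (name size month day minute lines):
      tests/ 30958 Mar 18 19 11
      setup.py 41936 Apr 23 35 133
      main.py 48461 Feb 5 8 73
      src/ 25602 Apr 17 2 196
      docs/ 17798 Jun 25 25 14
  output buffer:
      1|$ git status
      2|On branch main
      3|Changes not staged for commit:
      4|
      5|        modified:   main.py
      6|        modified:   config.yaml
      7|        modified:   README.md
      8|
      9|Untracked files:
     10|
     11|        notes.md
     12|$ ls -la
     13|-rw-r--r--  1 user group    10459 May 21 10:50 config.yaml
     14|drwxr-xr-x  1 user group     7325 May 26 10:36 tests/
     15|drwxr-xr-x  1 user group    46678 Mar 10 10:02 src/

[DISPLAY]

                     ┃     [ ] main.txt     
                     ┃   [ ] auth.json      
                     ┃   [┏━━━━━━━━━━━━━━━━━
                     ┃   [┃ Terminal        
                     ┃    ┠─────────────────
                     ┃    ┃$ git status     
                     ┗━━━━┃On branch main   
                          ┃Changes not stage
                          ┃                 
                          ┃        modified:
                          ┃        modified:
                          ┃        modified:
                          ┃                 
                          ┃Untracked files: 
                          ┃                 
                          ┗━━━━━━━━━━━━━━━━━
                                            
                                            
                                            
                                            
                                            
                                            
                                            
                                            


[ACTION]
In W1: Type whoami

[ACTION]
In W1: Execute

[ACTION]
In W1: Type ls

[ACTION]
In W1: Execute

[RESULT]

                     ┃     [ ] main.txt     
                     ┃   [ ] auth.json      
                     ┃   [┏━━━━━━━━━━━━━━━━━
                     ┃   [┃ Terminal        
                     ┃    ┠─────────────────
                     ┃    ┃        notes.md 
                     ┗━━━━┃$ ls -la         
                          ┃-rw-r--r--  1 use
                          ┃drwxr-xr-x  1 use
                          ┃drwxr-xr-x  1 use
                          ┃$ whoami         
                          ┃bob              
                          ┃$ ls             
                          ┃tests/  setup.py 
                          ┃$ █              
                          ┗━━━━━━━━━━━━━━━━━
                                            
                                            
                                            
                                            
                                            
                                            
                                            
                                            


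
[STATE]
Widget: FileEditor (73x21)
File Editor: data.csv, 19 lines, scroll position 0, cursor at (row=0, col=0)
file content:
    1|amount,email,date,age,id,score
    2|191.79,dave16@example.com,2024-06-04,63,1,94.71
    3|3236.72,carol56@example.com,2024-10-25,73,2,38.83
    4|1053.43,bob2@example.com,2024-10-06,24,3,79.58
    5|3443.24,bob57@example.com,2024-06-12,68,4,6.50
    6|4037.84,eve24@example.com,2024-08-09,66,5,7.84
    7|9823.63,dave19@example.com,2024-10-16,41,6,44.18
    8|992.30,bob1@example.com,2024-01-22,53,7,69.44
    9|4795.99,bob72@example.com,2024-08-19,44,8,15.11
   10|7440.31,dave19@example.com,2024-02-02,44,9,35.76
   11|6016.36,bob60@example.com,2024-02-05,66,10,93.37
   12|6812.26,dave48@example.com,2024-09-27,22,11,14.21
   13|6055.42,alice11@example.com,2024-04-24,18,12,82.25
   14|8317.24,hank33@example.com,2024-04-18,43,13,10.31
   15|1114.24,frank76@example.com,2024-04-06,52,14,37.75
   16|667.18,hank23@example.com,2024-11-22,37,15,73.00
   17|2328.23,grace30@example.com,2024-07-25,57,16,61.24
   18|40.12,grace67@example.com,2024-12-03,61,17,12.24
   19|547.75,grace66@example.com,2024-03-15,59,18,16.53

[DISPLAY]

█mount,email,date,age,id,score                                          ▲
191.79,dave16@example.com,2024-06-04,63,1,94.71                         █
3236.72,carol56@example.com,2024-10-25,73,2,38.83                       ░
1053.43,bob2@example.com,2024-10-06,24,3,79.58                          ░
3443.24,bob57@example.com,2024-06-12,68,4,6.50                          ░
4037.84,eve24@example.com,2024-08-09,66,5,7.84                          ░
9823.63,dave19@example.com,2024-10-16,41,6,44.18                        ░
992.30,bob1@example.com,2024-01-22,53,7,69.44                           ░
4795.99,bob72@example.com,2024-08-19,44,8,15.11                         ░
7440.31,dave19@example.com,2024-02-02,44,9,35.76                        ░
6016.36,bob60@example.com,2024-02-05,66,10,93.37                        ░
6812.26,dave48@example.com,2024-09-27,22,11,14.21                       ░
6055.42,alice11@example.com,2024-04-24,18,12,82.25                      ░
8317.24,hank33@example.com,2024-04-18,43,13,10.31                       ░
1114.24,frank76@example.com,2024-04-06,52,14,37.75                      ░
667.18,hank23@example.com,2024-11-22,37,15,73.00                        ░
2328.23,grace30@example.com,2024-07-25,57,16,61.24                      ░
40.12,grace67@example.com,2024-12-03,61,17,12.24                        ░
547.75,grace66@example.com,2024-03-15,59,18,16.53                       ░
                                                                        ░
                                                                        ▼


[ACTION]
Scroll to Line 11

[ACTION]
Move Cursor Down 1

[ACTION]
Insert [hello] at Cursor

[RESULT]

amount,email,date,age,id,score                                          ▲
hello█91.79,dave16@example.com,2024-06-04,63,1,94.71                    █
3236.72,carol56@example.com,2024-10-25,73,2,38.83                       ░
1053.43,bob2@example.com,2024-10-06,24,3,79.58                          ░
3443.24,bob57@example.com,2024-06-12,68,4,6.50                          ░
4037.84,eve24@example.com,2024-08-09,66,5,7.84                          ░
9823.63,dave19@example.com,2024-10-16,41,6,44.18                        ░
992.30,bob1@example.com,2024-01-22,53,7,69.44                           ░
4795.99,bob72@example.com,2024-08-19,44,8,15.11                         ░
7440.31,dave19@example.com,2024-02-02,44,9,35.76                        ░
6016.36,bob60@example.com,2024-02-05,66,10,93.37                        ░
6812.26,dave48@example.com,2024-09-27,22,11,14.21                       ░
6055.42,alice11@example.com,2024-04-24,18,12,82.25                      ░
8317.24,hank33@example.com,2024-04-18,43,13,10.31                       ░
1114.24,frank76@example.com,2024-04-06,52,14,37.75                      ░
667.18,hank23@example.com,2024-11-22,37,15,73.00                        ░
2328.23,grace30@example.com,2024-07-25,57,16,61.24                      ░
40.12,grace67@example.com,2024-12-03,61,17,12.24                        ░
547.75,grace66@example.com,2024-03-15,59,18,16.53                       ░
                                                                        ░
                                                                        ▼


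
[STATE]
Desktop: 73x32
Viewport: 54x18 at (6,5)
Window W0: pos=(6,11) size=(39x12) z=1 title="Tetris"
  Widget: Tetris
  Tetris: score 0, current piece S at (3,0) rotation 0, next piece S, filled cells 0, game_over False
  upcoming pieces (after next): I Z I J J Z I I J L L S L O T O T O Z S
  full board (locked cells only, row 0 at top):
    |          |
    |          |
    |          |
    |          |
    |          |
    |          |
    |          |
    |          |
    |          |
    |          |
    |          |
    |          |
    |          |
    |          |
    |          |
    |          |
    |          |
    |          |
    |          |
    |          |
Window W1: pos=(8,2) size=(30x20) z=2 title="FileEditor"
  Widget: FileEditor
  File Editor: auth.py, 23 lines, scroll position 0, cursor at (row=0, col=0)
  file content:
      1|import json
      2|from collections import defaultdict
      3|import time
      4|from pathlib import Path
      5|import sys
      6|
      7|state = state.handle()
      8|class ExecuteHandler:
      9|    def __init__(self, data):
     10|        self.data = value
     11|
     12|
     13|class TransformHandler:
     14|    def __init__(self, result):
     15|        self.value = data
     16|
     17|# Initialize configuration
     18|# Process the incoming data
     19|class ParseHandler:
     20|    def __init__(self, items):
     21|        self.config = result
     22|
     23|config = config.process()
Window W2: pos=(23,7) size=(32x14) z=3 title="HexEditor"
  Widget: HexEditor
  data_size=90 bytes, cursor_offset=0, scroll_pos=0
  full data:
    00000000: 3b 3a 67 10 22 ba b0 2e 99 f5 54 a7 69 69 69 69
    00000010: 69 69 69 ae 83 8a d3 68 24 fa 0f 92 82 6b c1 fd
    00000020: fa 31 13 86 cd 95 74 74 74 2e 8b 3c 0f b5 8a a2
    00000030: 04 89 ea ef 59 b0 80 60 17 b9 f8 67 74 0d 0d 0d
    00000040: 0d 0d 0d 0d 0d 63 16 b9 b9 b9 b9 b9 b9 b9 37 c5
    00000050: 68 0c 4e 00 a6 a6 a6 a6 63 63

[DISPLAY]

  ┃█mport json                ▲┃                      
  ┃from collections import def█┃                      
  ┃import time   ┏━━━━━━━━━━━━━━━━━━━━━━━━━━━━━━┓     
  ┃from pathlib i┃ HexEditor                    ┃     
  ┃import sys    ┠──────────────────────────────┨     
  ┃              ┃00000000  3B 3a 67 10 22 ba b0┃     
┏━┃state = state.┃00000010  69 69 69 ae 83 8a d3┃     
┃ ┃class ExecuteH┃00000020  fa 31 13 86 cd 95 74┃     
┠─┃    def __init┃00000030  04 89 ea ef 59 b0 80┃     
┃ ┃        self.d┃00000040  0d 0d 0d 0d 0d 63 16┃     
┃ ┃              ┃00000050  68 0c 4e 00 a6 a6 a6┃     
┃ ┃              ┃                              ┃     
┃ ┃class Transfor┃                              ┃     
┃ ┃    def __init┃                              ┃     
┃ ┃        self.v┃                              ┃     
┃ ┃              ┗━━━━━━━━━━━━━━━━━━━━━━━━━━━━━━┛     
┃ ┗━━━━━━━━━━━━━━━━━━━━━━━━━━━━┛      ┃               
┗━━━━━━━━━━━━━━━━━━━━━━━━━━━━━━━━━━━━━┛               


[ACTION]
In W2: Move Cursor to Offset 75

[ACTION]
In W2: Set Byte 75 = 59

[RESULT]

  ┃█mport json                ▲┃                      
  ┃from collections import def█┃                      
  ┃import time   ┏━━━━━━━━━━━━━━━━━━━━━━━━━━━━━━┓     
  ┃from pathlib i┃ HexEditor                    ┃     
  ┃import sys    ┠──────────────────────────────┨     
  ┃              ┃00000000  3b 3a 67 10 22 ba b0┃     
┏━┃state = state.┃00000010  69 69 69 ae 83 8a d3┃     
┃ ┃class ExecuteH┃00000020  fa 31 13 86 cd 95 74┃     
┠─┃    def __init┃00000030  04 89 ea ef 59 b0 80┃     
┃ ┃        self.d┃00000040  0d 0d 0d 0d 0d 63 16┃     
┃ ┃              ┃00000050  68 0c 4e 00 a6 a6 a6┃     
┃ ┃              ┃                              ┃     
┃ ┃class Transfor┃                              ┃     
┃ ┃    def __init┃                              ┃     
┃ ┃        self.v┃                              ┃     
┃ ┃              ┗━━━━━━━━━━━━━━━━━━━━━━━━━━━━━━┛     
┃ ┗━━━━━━━━━━━━━━━━━━━━━━━━━━━━┛      ┃               
┗━━━━━━━━━━━━━━━━━━━━━━━━━━━━━━━━━━━━━┛               


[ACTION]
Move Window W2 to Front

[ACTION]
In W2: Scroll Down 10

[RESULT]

  ┃█mport json                ▲┃                      
  ┃from collections import def█┃                      
  ┃import time   ┏━━━━━━━━━━━━━━━━━━━━━━━━━━━━━━┓     
  ┃from pathlib i┃ HexEditor                    ┃     
  ┃import sys    ┠──────────────────────────────┨     
  ┃              ┃00000050  68 0c 4e 00 a6 a6 a6┃     
┏━┃state = state.┃                              ┃     
┃ ┃class ExecuteH┃                              ┃     
┠─┃    def __init┃                              ┃     
┃ ┃        self.d┃                              ┃     
┃ ┃              ┃                              ┃     
┃ ┃              ┃                              ┃     
┃ ┃class Transfor┃                              ┃     
┃ ┃    def __init┃                              ┃     
┃ ┃        self.v┃                              ┃     
┃ ┃              ┗━━━━━━━━━━━━━━━━━━━━━━━━━━━━━━┛     
┃ ┗━━━━━━━━━━━━━━━━━━━━━━━━━━━━┛      ┃               
┗━━━━━━━━━━━━━━━━━━━━━━━━━━━━━━━━━━━━━┛               
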